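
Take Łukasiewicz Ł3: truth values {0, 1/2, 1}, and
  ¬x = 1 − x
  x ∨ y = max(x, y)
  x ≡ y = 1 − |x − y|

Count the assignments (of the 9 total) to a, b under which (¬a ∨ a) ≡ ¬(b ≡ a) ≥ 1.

4

a = 0, b = 0 ↦ 0  <
a = 0, b = 1/2 ↦ 1/2  <
a = 0, b = 1 ↦ 1  ≥
a = 1/2, b = 0 ↦ 1  ≥
a = 1/2, b = 1/2 ↦ 1/2  <
a = 1/2, b = 1 ↦ 1  ≥
a = 1, b = 0 ↦ 1  ≥
a = 1, b = 1/2 ↦ 1/2  <
a = 1, b = 1 ↦ 0  <
So 4 of the 9 assignments meet the threshold.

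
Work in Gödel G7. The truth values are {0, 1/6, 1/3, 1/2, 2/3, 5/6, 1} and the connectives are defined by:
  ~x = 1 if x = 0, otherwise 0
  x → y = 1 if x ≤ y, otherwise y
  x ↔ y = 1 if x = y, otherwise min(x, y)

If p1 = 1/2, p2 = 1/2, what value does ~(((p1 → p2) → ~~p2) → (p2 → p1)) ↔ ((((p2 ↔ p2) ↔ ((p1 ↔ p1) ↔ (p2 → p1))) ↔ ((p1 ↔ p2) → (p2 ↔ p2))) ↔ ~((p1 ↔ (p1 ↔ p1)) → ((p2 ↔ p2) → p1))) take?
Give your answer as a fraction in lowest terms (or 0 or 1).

p1 → p2 = 1/2 → 1/2 = 1
~p2 = ~1/2 = 0
~~p2 = ~0 = 1
(p1 → p2) → ~~p2 = 1 → 1 = 1
p2 → p1 = 1/2 → 1/2 = 1
((p1 → p2) → ~~p2) → (p2 → p1) = 1 → 1 = 1
~(((p1 → p2) → ~~p2) → (p2 → p1)) = ~1 = 0
p2 ↔ p2 = 1/2 ↔ 1/2 = 1
p1 ↔ p1 = 1/2 ↔ 1/2 = 1
p2 → p1 = 1/2 → 1/2 = 1
(p1 ↔ p1) ↔ (p2 → p1) = 1 ↔ 1 = 1
(p2 ↔ p2) ↔ ((p1 ↔ p1) ↔ (p2 → p1)) = 1 ↔ 1 = 1
p1 ↔ p2 = 1/2 ↔ 1/2 = 1
p2 ↔ p2 = 1/2 ↔ 1/2 = 1
(p1 ↔ p2) → (p2 ↔ p2) = 1 → 1 = 1
((p2 ↔ p2) ↔ ((p1 ↔ p1) ↔ (p2 → p1))) ↔ ((p1 ↔ p2) → (p2 ↔ p2)) = 1 ↔ 1 = 1
p1 ↔ p1 = 1/2 ↔ 1/2 = 1
p1 ↔ (p1 ↔ p1) = 1/2 ↔ 1 = 1/2
p2 ↔ p2 = 1/2 ↔ 1/2 = 1
(p2 ↔ p2) → p1 = 1 → 1/2 = 1/2
(p1 ↔ (p1 ↔ p1)) → ((p2 ↔ p2) → p1) = 1/2 → 1/2 = 1
~((p1 ↔ (p1 ↔ p1)) → ((p2 ↔ p2) → p1)) = ~1 = 0
(((p2 ↔ p2) ↔ ((p1 ↔ p1) ↔ (p2 → p1))) ↔ ((p1 ↔ p2) → (p2 ↔ p2))) ↔ ~((p1 ↔ (p1 ↔ p1)) → ((p2 ↔ p2) → p1)) = 1 ↔ 0 = 0
~(((p1 → p2) → ~~p2) → (p2 → p1)) ↔ ((((p2 ↔ p2) ↔ ((p1 ↔ p1) ↔ (p2 → p1))) ↔ ((p1 ↔ p2) → (p2 ↔ p2))) ↔ ~((p1 ↔ (p1 ↔ p1)) → ((p2 ↔ p2) → p1))) = 0 ↔ 0 = 1

1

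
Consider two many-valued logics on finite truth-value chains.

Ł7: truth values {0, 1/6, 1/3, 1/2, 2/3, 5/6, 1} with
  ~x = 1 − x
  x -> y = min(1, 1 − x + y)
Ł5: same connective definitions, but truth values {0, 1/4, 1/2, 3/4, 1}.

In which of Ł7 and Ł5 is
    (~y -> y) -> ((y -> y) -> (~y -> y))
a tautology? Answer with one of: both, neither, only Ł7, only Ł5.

both

In Ł7: every assignment gives 1 — tautology.
In Ł5: every assignment gives 1 — tautology.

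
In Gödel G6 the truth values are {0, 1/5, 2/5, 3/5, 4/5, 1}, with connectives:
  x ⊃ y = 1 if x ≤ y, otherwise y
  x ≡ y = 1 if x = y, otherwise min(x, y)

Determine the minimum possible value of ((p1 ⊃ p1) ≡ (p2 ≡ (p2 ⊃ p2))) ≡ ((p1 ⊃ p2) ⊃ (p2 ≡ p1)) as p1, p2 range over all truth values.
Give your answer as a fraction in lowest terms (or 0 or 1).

Take p1 = 0, p2 = 0:
p1 ⊃ p1 = 0 ⊃ 0 = 1
p2 ⊃ p2 = 0 ⊃ 0 = 1
p2 ≡ (p2 ⊃ p2) = 0 ≡ 1 = 0
(p1 ⊃ p1) ≡ (p2 ≡ (p2 ⊃ p2)) = 1 ≡ 0 = 0
p1 ⊃ p2 = 0 ⊃ 0 = 1
p2 ≡ p1 = 0 ≡ 0 = 1
(p1 ⊃ p2) ⊃ (p2 ≡ p1) = 1 ⊃ 1 = 1
((p1 ⊃ p1) ≡ (p2 ≡ (p2 ⊃ p2))) ≡ ((p1 ⊃ p2) ⊃ (p2 ≡ p1)) = 0 ≡ 1 = 0
No assignment yields a value below 0, so this is the minimum.

0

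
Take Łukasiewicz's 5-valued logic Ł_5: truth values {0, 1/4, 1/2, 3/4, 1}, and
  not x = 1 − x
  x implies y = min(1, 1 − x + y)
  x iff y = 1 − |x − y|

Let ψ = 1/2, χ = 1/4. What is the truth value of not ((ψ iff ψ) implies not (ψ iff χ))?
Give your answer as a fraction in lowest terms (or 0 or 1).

ψ iff ψ = 1/2 iff 1/2 = 1
ψ iff χ = 1/2 iff 1/4 = 3/4
not (ψ iff χ) = not 3/4 = 1/4
(ψ iff ψ) implies not (ψ iff χ) = 1 implies 1/4 = 1/4
not ((ψ iff ψ) implies not (ψ iff χ)) = not 1/4 = 3/4

3/4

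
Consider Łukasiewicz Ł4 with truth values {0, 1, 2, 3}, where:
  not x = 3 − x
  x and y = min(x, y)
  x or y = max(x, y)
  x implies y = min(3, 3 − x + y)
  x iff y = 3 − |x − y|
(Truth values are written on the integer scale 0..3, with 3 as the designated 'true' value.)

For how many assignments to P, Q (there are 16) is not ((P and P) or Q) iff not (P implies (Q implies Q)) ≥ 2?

12

P = 0, Q = 0 ↦ 0  <
P = 0, Q = 1 ↦ 1  <
P = 0, Q = 2 ↦ 2  ≥
P = 0, Q = 3 ↦ 3  ≥
P = 1, Q = 0 ↦ 1  <
P = 1, Q = 1 ↦ 1  <
P = 1, Q = 2 ↦ 2  ≥
P = 1, Q = 3 ↦ 3  ≥
P = 2, Q = 0 ↦ 2  ≥
P = 2, Q = 1 ↦ 2  ≥
P = 2, Q = 2 ↦ 2  ≥
P = 2, Q = 3 ↦ 3  ≥
P = 3, Q = 0 ↦ 3  ≥
P = 3, Q = 1 ↦ 3  ≥
P = 3, Q = 2 ↦ 3  ≥
P = 3, Q = 3 ↦ 3  ≥
So 12 of the 16 assignments meet the threshold.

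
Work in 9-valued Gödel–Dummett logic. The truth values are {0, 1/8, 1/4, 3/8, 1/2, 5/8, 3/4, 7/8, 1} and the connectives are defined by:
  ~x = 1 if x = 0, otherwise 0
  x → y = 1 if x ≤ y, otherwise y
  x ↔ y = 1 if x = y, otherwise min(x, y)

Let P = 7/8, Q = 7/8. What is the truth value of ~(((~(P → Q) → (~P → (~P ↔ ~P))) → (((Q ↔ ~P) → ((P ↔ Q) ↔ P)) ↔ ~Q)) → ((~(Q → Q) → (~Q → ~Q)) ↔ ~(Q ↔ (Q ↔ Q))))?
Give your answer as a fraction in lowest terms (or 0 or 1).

0

P → Q = 7/8 → 7/8 = 1
~(P → Q) = ~1 = 0
~P = ~7/8 = 0
~P = ~7/8 = 0
~P = ~7/8 = 0
~P ↔ ~P = 0 ↔ 0 = 1
~P → (~P ↔ ~P) = 0 → 1 = 1
~(P → Q) → (~P → (~P ↔ ~P)) = 0 → 1 = 1
~P = ~7/8 = 0
Q ↔ ~P = 7/8 ↔ 0 = 0
P ↔ Q = 7/8 ↔ 7/8 = 1
(P ↔ Q) ↔ P = 1 ↔ 7/8 = 7/8
(Q ↔ ~P) → ((P ↔ Q) ↔ P) = 0 → 7/8 = 1
~Q = ~7/8 = 0
((Q ↔ ~P) → ((P ↔ Q) ↔ P)) ↔ ~Q = 1 ↔ 0 = 0
(~(P → Q) → (~P → (~P ↔ ~P))) → (((Q ↔ ~P) → ((P ↔ Q) ↔ P)) ↔ ~Q) = 1 → 0 = 0
Q → Q = 7/8 → 7/8 = 1
~(Q → Q) = ~1 = 0
~Q = ~7/8 = 0
~Q = ~7/8 = 0
~Q → ~Q = 0 → 0 = 1
~(Q → Q) → (~Q → ~Q) = 0 → 1 = 1
Q ↔ Q = 7/8 ↔ 7/8 = 1
Q ↔ (Q ↔ Q) = 7/8 ↔ 1 = 7/8
~(Q ↔ (Q ↔ Q)) = ~7/8 = 0
(~(Q → Q) → (~Q → ~Q)) ↔ ~(Q ↔ (Q ↔ Q)) = 1 ↔ 0 = 0
((~(P → Q) → (~P → (~P ↔ ~P))) → (((Q ↔ ~P) → ((P ↔ Q) ↔ P)) ↔ ~Q)) → ((~(Q → Q) → (~Q → ~Q)) ↔ ~(Q ↔ (Q ↔ Q))) = 0 → 0 = 1
~(((~(P → Q) → (~P → (~P ↔ ~P))) → (((Q ↔ ~P) → ((P ↔ Q) ↔ P)) ↔ ~Q)) → ((~(Q → Q) → (~Q → ~Q)) ↔ ~(Q ↔ (Q ↔ Q)))) = ~1 = 0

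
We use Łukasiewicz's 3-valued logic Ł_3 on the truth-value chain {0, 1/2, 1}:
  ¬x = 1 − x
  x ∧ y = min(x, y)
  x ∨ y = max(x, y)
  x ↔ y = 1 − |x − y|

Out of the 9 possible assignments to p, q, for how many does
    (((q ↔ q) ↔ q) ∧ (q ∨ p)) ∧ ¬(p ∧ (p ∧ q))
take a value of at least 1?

1

p = 0, q = 0 ↦ 0  <
p = 0, q = 1/2 ↦ 1/2  <
p = 0, q = 1 ↦ 1  ≥
p = 1/2, q = 0 ↦ 0  <
p = 1/2, q = 1/2 ↦ 1/2  <
p = 1/2, q = 1 ↦ 1/2  <
p = 1, q = 0 ↦ 0  <
p = 1, q = 1/2 ↦ 1/2  <
p = 1, q = 1 ↦ 0  <
So 1 of the 9 assignments meets the threshold.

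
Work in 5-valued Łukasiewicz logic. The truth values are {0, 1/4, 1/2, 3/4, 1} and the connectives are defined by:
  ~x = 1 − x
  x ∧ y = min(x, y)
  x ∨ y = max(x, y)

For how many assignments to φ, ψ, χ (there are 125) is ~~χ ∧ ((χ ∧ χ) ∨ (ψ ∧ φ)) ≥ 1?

value 1: 25 assignments (counts)
value 3/4: 25 assignments
value 1/2: 25 assignments
value 1/4: 25 assignments
value 0: 25 assignments
So 25 of the 125 assignments meet the threshold.

25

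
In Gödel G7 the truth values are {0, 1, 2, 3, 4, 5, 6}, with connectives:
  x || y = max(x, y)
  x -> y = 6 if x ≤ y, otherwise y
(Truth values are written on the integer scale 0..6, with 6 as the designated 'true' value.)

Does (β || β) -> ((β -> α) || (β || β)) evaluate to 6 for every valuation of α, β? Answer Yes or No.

Yes

At α = 4, β = 1, for instance:
β || β = 1 || 1 = 1
β -> α = 1 -> 4 = 6
(β -> α) || (β || β) = 6 || 1 = 6
(β || β) -> ((β -> α) || (β || β)) = 1 -> 6 = 6
and checking the remaining 48 assignments likewise gives ≥ 6 in every case.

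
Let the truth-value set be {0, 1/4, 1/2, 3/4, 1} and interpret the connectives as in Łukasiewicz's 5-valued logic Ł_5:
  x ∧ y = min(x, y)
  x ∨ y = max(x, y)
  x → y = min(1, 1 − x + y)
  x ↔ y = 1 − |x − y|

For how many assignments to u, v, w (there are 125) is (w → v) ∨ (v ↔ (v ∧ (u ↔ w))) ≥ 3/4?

124

value 1: 118 assignments (counts)
value 3/4: 6 assignments (counts)
value 1/2: 1 assignment
So 124 of the 125 assignments meet the threshold.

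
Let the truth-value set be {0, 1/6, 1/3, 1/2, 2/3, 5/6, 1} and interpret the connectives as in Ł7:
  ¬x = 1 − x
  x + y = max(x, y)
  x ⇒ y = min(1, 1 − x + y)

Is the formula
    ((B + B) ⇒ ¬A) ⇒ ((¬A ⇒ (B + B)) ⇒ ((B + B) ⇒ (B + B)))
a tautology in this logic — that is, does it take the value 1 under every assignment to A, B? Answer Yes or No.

Yes

At A = 1, B = 5/6, for instance:
B + B = 5/6 + 5/6 = 5/6
¬A = ¬1 = 0
(B + B) ⇒ ¬A = 5/6 ⇒ 0 = 1/6
B + B = 5/6 + 5/6 = 5/6
¬A ⇒ (B + B) = 0 ⇒ 5/6 = 1
(B + B) ⇒ (B + B) = 5/6 ⇒ 5/6 = 1
(¬A ⇒ (B + B)) ⇒ ((B + B) ⇒ (B + B)) = 1 ⇒ 1 = 1
((B + B) ⇒ ¬A) ⇒ ((¬A ⇒ (B + B)) ⇒ ((B + B) ⇒ (B + B))) = 1/6 ⇒ 1 = 1
and checking the remaining 48 assignments likewise gives ≥ 1 in every case.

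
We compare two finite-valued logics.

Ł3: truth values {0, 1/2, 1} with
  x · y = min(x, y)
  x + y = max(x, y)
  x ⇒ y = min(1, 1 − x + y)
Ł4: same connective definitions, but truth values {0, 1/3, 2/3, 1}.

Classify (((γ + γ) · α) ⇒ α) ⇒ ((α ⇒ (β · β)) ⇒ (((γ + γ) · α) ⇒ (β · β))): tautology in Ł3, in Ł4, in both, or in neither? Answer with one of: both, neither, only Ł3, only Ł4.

both

In Ł3: every assignment gives 1 — tautology.
In Ł4: every assignment gives 1 — tautology.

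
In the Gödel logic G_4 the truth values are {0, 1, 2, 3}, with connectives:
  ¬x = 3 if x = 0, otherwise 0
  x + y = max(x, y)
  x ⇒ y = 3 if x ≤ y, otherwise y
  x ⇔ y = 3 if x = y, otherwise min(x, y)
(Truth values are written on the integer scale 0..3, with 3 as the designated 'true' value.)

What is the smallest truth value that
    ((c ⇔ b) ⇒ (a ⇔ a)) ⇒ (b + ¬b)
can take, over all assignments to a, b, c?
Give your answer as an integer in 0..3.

Take a = 0, b = 1, c = 0:
c ⇔ b = 0 ⇔ 1 = 0
a ⇔ a = 0 ⇔ 0 = 3
(c ⇔ b) ⇒ (a ⇔ a) = 0 ⇒ 3 = 3
¬b = ¬1 = 0
b + ¬b = 1 + 0 = 1
((c ⇔ b) ⇒ (a ⇔ a)) ⇒ (b + ¬b) = 3 ⇒ 1 = 1
No assignment yields a value below 1, so this is the minimum.

1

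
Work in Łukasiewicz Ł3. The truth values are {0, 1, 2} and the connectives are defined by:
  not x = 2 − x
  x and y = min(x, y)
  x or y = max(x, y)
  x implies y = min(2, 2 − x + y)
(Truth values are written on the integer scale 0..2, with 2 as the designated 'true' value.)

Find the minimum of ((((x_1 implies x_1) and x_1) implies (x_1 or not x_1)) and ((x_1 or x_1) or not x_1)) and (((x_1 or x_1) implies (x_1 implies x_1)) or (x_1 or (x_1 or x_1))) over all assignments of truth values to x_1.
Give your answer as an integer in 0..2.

1

Take x_1 = 1:
x_1 implies x_1 = 1 implies 1 = 2
(x_1 implies x_1) and x_1 = 2 and 1 = 1
not x_1 = not 1 = 1
x_1 or not x_1 = 1 or 1 = 1
((x_1 implies x_1) and x_1) implies (x_1 or not x_1) = 1 implies 1 = 2
x_1 or x_1 = 1 or 1 = 1
not x_1 = not 1 = 1
(x_1 or x_1) or not x_1 = 1 or 1 = 1
(((x_1 implies x_1) and x_1) implies (x_1 or not x_1)) and ((x_1 or x_1) or not x_1) = 2 and 1 = 1
x_1 or x_1 = 1 or 1 = 1
x_1 implies x_1 = 1 implies 1 = 2
(x_1 or x_1) implies (x_1 implies x_1) = 1 implies 2 = 2
x_1 or x_1 = 1 or 1 = 1
x_1 or (x_1 or x_1) = 1 or 1 = 1
((x_1 or x_1) implies (x_1 implies x_1)) or (x_1 or (x_1 or x_1)) = 2 or 1 = 2
((((x_1 implies x_1) and x_1) implies (x_1 or not x_1)) and ((x_1 or x_1) or not x_1)) and (((x_1 or x_1) implies (x_1 implies x_1)) or (x_1 or (x_1 or x_1))) = 1 and 2 = 1
No assignment yields a value below 1, so this is the minimum.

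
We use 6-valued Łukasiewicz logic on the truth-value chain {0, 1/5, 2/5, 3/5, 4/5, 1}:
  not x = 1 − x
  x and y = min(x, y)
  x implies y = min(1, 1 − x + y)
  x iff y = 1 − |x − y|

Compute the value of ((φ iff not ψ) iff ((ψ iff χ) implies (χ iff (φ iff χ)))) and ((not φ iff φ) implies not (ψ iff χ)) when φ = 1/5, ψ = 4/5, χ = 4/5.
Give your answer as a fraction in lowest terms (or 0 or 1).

3/5

not ψ = not 4/5 = 1/5
φ iff not ψ = 1/5 iff 1/5 = 1
ψ iff χ = 4/5 iff 4/5 = 1
φ iff χ = 1/5 iff 4/5 = 2/5
χ iff (φ iff χ) = 4/5 iff 2/5 = 3/5
(ψ iff χ) implies (χ iff (φ iff χ)) = 1 implies 3/5 = 3/5
(φ iff not ψ) iff ((ψ iff χ) implies (χ iff (φ iff χ))) = 1 iff 3/5 = 3/5
not φ = not 1/5 = 4/5
not φ iff φ = 4/5 iff 1/5 = 2/5
ψ iff χ = 4/5 iff 4/5 = 1
not (ψ iff χ) = not 1 = 0
(not φ iff φ) implies not (ψ iff χ) = 2/5 implies 0 = 3/5
((φ iff not ψ) iff ((ψ iff χ) implies (χ iff (φ iff χ)))) and ((not φ iff φ) implies not (ψ iff χ)) = 3/5 and 3/5 = 3/5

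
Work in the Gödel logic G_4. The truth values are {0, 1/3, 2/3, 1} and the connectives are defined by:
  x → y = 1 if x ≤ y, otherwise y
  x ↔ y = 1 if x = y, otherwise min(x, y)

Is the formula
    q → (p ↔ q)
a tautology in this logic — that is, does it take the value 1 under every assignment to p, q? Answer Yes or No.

Counterexample: take p = 0, q = 1/3.
p ↔ q = 0 ↔ 1/3 = 0
q → (p ↔ q) = 1/3 → 0 = 0
This gives 0 ≠ 1.

No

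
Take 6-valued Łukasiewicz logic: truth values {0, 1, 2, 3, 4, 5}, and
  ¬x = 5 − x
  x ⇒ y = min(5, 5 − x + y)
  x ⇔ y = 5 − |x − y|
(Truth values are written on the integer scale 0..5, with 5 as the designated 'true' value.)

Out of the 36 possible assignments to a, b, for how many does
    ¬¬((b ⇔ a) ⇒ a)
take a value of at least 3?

value 5: 17 assignments (counts)
value 4: 7 assignments (counts)
value 3: 5 assignments (counts)
value 2: 4 assignments
value 1: 2 assignments
value 0: 1 assignment
So 29 of the 36 assignments meet the threshold.

29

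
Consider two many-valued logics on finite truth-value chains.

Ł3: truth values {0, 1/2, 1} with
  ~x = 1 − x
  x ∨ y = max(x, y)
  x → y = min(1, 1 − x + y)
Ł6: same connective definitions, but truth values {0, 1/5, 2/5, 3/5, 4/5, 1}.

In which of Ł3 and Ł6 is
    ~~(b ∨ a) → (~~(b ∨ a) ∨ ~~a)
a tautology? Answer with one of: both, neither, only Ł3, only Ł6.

both

In Ł3: every assignment gives 1 — tautology.
In Ł6: every assignment gives 1 — tautology.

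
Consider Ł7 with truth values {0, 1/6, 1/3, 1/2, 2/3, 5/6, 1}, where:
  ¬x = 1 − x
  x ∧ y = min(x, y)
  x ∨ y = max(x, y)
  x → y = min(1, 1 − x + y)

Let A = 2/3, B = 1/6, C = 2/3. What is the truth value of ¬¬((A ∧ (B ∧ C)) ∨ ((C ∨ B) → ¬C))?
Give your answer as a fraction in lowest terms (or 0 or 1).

B ∧ C = 1/6 ∧ 2/3 = 1/6
A ∧ (B ∧ C) = 2/3 ∧ 1/6 = 1/6
C ∨ B = 2/3 ∨ 1/6 = 2/3
¬C = ¬2/3 = 1/3
(C ∨ B) → ¬C = 2/3 → 1/3 = 2/3
(A ∧ (B ∧ C)) ∨ ((C ∨ B) → ¬C) = 1/6 ∨ 2/3 = 2/3
¬((A ∧ (B ∧ C)) ∨ ((C ∨ B) → ¬C)) = ¬2/3 = 1/3
¬¬((A ∧ (B ∧ C)) ∨ ((C ∨ B) → ¬C)) = ¬1/3 = 2/3

2/3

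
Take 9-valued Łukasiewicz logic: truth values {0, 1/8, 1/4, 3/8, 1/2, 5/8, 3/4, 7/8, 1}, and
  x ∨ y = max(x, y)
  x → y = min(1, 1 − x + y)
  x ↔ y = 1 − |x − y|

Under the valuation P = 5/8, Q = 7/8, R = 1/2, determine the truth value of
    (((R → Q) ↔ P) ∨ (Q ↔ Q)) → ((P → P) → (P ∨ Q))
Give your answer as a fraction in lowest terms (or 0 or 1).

7/8

R → Q = 1/2 → 7/8 = 1
(R → Q) ↔ P = 1 ↔ 5/8 = 5/8
Q ↔ Q = 7/8 ↔ 7/8 = 1
((R → Q) ↔ P) ∨ (Q ↔ Q) = 5/8 ∨ 1 = 1
P → P = 5/8 → 5/8 = 1
P ∨ Q = 5/8 ∨ 7/8 = 7/8
(P → P) → (P ∨ Q) = 1 → 7/8 = 7/8
(((R → Q) ↔ P) ∨ (Q ↔ Q)) → ((P → P) → (P ∨ Q)) = 1 → 7/8 = 7/8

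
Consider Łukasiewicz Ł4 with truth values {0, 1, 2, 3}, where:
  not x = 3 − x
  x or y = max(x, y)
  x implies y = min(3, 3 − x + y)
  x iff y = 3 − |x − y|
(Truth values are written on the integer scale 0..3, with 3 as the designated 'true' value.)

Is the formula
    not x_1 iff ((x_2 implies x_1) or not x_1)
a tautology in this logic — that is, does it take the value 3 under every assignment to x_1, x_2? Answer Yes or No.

Counterexample: take x_1 = 1, x_2 = 0.
not x_1 = not 1 = 2
x_2 implies x_1 = 0 implies 1 = 3
(x_2 implies x_1) or not x_1 = 3 or 2 = 3
not x_1 iff ((x_2 implies x_1) or not x_1) = 2 iff 3 = 2
This gives 2 ≠ 3.

No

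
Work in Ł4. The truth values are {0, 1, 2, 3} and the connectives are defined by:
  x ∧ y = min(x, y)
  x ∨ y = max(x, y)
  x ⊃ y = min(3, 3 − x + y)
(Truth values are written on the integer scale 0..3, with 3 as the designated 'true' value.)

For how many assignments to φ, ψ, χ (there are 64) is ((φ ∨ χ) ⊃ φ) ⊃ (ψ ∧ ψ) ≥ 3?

26

value 3: 26 assignments (counts)
value 2: 15 assignments
value 1: 13 assignments
value 0: 10 assignments
So 26 of the 64 assignments meet the threshold.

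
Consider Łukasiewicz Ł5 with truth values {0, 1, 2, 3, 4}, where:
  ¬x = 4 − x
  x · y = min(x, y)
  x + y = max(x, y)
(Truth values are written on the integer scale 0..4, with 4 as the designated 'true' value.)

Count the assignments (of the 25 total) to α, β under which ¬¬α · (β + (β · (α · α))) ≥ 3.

value 4: 1 assignment (counts)
value 3: 3 assignments (counts)
value 2: 5 assignments
value 1: 7 assignments
value 0: 9 assignments
So 4 of the 25 assignments meet the threshold.

4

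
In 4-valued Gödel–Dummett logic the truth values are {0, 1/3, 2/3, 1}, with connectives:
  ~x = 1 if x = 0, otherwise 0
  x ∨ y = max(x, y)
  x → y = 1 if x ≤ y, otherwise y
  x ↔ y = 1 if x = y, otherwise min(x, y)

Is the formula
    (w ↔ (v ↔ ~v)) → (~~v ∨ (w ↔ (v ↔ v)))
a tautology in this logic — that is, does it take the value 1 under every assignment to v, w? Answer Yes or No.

Counterexample: take v = 0, w = 0.
~v = ~0 = 1
v ↔ ~v = 0 ↔ 1 = 0
w ↔ (v ↔ ~v) = 0 ↔ 0 = 1
~v = ~0 = 1
~~v = ~1 = 0
v ↔ v = 0 ↔ 0 = 1
w ↔ (v ↔ v) = 0 ↔ 1 = 0
~~v ∨ (w ↔ (v ↔ v)) = 0 ∨ 0 = 0
(w ↔ (v ↔ ~v)) → (~~v ∨ (w ↔ (v ↔ v))) = 1 → 0 = 0
This gives 0 ≠ 1.

No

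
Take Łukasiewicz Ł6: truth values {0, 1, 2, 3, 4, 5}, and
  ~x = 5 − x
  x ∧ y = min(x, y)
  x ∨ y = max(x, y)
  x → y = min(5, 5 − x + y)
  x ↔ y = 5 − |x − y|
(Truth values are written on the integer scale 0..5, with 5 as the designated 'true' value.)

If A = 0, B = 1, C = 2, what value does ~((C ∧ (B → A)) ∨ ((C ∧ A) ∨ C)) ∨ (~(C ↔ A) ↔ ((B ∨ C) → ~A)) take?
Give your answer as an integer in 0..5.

B → A = 1 → 0 = 4
C ∧ (B → A) = 2 ∧ 4 = 2
C ∧ A = 2 ∧ 0 = 0
(C ∧ A) ∨ C = 0 ∨ 2 = 2
(C ∧ (B → A)) ∨ ((C ∧ A) ∨ C) = 2 ∨ 2 = 2
~((C ∧ (B → A)) ∨ ((C ∧ A) ∨ C)) = ~2 = 3
C ↔ A = 2 ↔ 0 = 3
~(C ↔ A) = ~3 = 2
B ∨ C = 1 ∨ 2 = 2
~A = ~0 = 5
(B ∨ C) → ~A = 2 → 5 = 5
~(C ↔ A) ↔ ((B ∨ C) → ~A) = 2 ↔ 5 = 2
~((C ∧ (B → A)) ∨ ((C ∧ A) ∨ C)) ∨ (~(C ↔ A) ↔ ((B ∨ C) → ~A)) = 3 ∨ 2 = 3

3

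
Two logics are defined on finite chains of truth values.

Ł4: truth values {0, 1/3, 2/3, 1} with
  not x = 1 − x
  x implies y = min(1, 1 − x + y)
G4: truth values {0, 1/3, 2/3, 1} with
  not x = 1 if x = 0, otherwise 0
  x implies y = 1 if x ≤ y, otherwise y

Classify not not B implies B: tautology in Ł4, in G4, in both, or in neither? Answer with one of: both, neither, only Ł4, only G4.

only Ł4

In Ł4: every assignment gives 1 — tautology.
In G4: at B = 1/3 the value is 1/3 — not a tautology.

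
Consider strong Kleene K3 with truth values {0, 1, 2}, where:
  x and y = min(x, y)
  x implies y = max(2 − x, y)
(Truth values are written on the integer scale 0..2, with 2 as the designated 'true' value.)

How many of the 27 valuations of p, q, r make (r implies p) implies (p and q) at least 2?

6

value 2: 6 assignments (counts)
value 1: 14 assignments
value 0: 7 assignments
So 6 of the 27 assignments meet the threshold.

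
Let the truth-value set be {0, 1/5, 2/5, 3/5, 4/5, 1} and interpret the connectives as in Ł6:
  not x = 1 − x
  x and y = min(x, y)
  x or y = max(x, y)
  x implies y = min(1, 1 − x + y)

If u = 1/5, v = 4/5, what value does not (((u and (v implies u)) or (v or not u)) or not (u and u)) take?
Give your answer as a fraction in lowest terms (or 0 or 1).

v implies u = 4/5 implies 1/5 = 2/5
u and (v implies u) = 1/5 and 2/5 = 1/5
not u = not 1/5 = 4/5
v or not u = 4/5 or 4/5 = 4/5
(u and (v implies u)) or (v or not u) = 1/5 or 4/5 = 4/5
u and u = 1/5 and 1/5 = 1/5
not (u and u) = not 1/5 = 4/5
((u and (v implies u)) or (v or not u)) or not (u and u) = 4/5 or 4/5 = 4/5
not (((u and (v implies u)) or (v or not u)) or not (u and u)) = not 4/5 = 1/5

1/5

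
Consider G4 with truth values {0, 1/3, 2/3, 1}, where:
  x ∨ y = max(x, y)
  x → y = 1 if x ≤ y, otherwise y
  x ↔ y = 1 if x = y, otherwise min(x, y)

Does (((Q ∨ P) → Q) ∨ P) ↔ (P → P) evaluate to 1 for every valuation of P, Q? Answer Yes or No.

Counterexample: take P = 1/3, Q = 0.
Q ∨ P = 0 ∨ 1/3 = 1/3
(Q ∨ P) → Q = 1/3 → 0 = 0
((Q ∨ P) → Q) ∨ P = 0 ∨ 1/3 = 1/3
P → P = 1/3 → 1/3 = 1
(((Q ∨ P) → Q) ∨ P) ↔ (P → P) = 1/3 ↔ 1 = 1/3
This gives 1/3 ≠ 1.

No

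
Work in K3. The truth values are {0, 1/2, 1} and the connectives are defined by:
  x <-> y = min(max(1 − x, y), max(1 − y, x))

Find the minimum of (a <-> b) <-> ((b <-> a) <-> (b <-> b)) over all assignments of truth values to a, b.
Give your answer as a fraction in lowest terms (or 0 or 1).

Take a = 0, b = 1/2:
a <-> b = 0 <-> 1/2 = 1/2
b <-> a = 1/2 <-> 0 = 1/2
b <-> b = 1/2 <-> 1/2 = 1/2
(b <-> a) <-> (b <-> b) = 1/2 <-> 1/2 = 1/2
(a <-> b) <-> ((b <-> a) <-> (b <-> b)) = 1/2 <-> 1/2 = 1/2
No assignment yields a value below 1/2, so this is the minimum.

1/2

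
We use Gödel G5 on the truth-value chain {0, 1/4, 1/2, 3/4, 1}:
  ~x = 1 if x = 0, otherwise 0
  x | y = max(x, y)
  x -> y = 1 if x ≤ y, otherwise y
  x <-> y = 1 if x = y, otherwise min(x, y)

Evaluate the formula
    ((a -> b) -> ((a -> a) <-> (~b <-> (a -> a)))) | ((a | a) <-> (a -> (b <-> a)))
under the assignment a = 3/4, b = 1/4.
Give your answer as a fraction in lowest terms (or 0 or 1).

1/4

a -> b = 3/4 -> 1/4 = 1/4
a -> a = 3/4 -> 3/4 = 1
~b = ~1/4 = 0
a -> a = 3/4 -> 3/4 = 1
~b <-> (a -> a) = 0 <-> 1 = 0
(a -> a) <-> (~b <-> (a -> a)) = 1 <-> 0 = 0
(a -> b) -> ((a -> a) <-> (~b <-> (a -> a))) = 1/4 -> 0 = 0
a | a = 3/4 | 3/4 = 3/4
b <-> a = 1/4 <-> 3/4 = 1/4
a -> (b <-> a) = 3/4 -> 1/4 = 1/4
(a | a) <-> (a -> (b <-> a)) = 3/4 <-> 1/4 = 1/4
((a -> b) -> ((a -> a) <-> (~b <-> (a -> a)))) | ((a | a) <-> (a -> (b <-> a))) = 0 | 1/4 = 1/4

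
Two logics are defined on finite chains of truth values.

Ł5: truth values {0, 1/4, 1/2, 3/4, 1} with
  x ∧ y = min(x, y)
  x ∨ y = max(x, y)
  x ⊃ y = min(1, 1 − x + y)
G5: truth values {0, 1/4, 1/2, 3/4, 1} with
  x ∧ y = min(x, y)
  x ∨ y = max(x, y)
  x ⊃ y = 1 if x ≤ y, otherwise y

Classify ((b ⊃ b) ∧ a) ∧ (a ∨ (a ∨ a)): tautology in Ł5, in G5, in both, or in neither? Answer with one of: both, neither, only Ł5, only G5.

neither

In Ł5: at a = 0, b = 0 the value is 0 — not a tautology.
In G5: at a = 0, b = 0 the value is 0 — not a tautology.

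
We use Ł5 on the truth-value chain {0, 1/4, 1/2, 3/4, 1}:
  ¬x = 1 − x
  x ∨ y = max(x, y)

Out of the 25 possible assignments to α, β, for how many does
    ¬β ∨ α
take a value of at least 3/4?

value 1: 9 assignments (counts)
value 3/4: 7 assignments (counts)
value 1/2: 5 assignments
value 1/4: 3 assignments
value 0: 1 assignment
So 16 of the 25 assignments meet the threshold.

16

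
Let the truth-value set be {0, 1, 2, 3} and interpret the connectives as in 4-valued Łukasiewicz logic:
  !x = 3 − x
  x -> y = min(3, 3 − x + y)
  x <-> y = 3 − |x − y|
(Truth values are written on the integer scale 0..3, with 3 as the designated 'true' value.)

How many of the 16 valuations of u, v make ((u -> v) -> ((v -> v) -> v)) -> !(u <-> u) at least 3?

1

u = 0, v = 0 ↦ 3  ≥
u = 0, v = 1 ↦ 2  <
u = 0, v = 2 ↦ 1  <
u = 0, v = 3 ↦ 0  <
u = 1, v = 0 ↦ 2  <
u = 1, v = 1 ↦ 2  <
u = 1, v = 2 ↦ 1  <
u = 1, v = 3 ↦ 0  <
u = 2, v = 0 ↦ 1  <
u = 2, v = 1 ↦ 1  <
u = 2, v = 2 ↦ 1  <
u = 2, v = 3 ↦ 0  <
u = 3, v = 0 ↦ 0  <
u = 3, v = 1 ↦ 0  <
u = 3, v = 2 ↦ 0  <
u = 3, v = 3 ↦ 0  <
So 1 of the 16 assignments meets the threshold.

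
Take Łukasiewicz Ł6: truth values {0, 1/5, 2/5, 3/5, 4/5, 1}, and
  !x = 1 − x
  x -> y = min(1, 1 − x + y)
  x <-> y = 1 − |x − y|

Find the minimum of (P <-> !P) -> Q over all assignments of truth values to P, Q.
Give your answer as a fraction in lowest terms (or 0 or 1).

Take P = 2/5, Q = 0:
!P = !2/5 = 3/5
P <-> !P = 2/5 <-> 3/5 = 4/5
(P <-> !P) -> Q = 4/5 -> 0 = 1/5
No assignment yields a value below 1/5, so this is the minimum.

1/5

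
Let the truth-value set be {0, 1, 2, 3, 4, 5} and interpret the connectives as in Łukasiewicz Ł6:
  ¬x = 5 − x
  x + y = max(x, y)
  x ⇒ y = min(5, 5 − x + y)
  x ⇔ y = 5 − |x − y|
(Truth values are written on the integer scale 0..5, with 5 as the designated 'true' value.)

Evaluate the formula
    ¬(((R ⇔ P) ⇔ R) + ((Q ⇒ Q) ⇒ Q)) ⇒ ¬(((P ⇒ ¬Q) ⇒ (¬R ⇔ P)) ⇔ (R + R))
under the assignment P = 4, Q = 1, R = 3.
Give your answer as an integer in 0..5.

4

R ⇔ P = 3 ⇔ 4 = 4
(R ⇔ P) ⇔ R = 4 ⇔ 3 = 4
Q ⇒ Q = 1 ⇒ 1 = 5
(Q ⇒ Q) ⇒ Q = 5 ⇒ 1 = 1
((R ⇔ P) ⇔ R) + ((Q ⇒ Q) ⇒ Q) = 4 + 1 = 4
¬(((R ⇔ P) ⇔ R) + ((Q ⇒ Q) ⇒ Q)) = ¬4 = 1
¬Q = ¬1 = 4
P ⇒ ¬Q = 4 ⇒ 4 = 5
¬R = ¬3 = 2
¬R ⇔ P = 2 ⇔ 4 = 3
(P ⇒ ¬Q) ⇒ (¬R ⇔ P) = 5 ⇒ 3 = 3
R + R = 3 + 3 = 3
((P ⇒ ¬Q) ⇒ (¬R ⇔ P)) ⇔ (R + R) = 3 ⇔ 3 = 5
¬(((P ⇒ ¬Q) ⇒ (¬R ⇔ P)) ⇔ (R + R)) = ¬5 = 0
¬(((R ⇔ P) ⇔ R) + ((Q ⇒ Q) ⇒ Q)) ⇒ ¬(((P ⇒ ¬Q) ⇒ (¬R ⇔ P)) ⇔ (R + R)) = 1 ⇒ 0 = 4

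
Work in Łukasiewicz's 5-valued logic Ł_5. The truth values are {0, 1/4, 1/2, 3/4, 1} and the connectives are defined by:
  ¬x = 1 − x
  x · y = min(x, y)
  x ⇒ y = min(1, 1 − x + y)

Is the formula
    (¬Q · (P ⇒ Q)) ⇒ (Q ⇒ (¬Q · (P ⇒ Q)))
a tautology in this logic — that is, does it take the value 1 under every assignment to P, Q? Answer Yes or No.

At P = 3/4, Q = 0, for instance:
¬Q = ¬0 = 1
P ⇒ Q = 3/4 ⇒ 0 = 1/4
¬Q · (P ⇒ Q) = 1 · 1/4 = 1/4
Q ⇒ (¬Q · (P ⇒ Q)) = 0 ⇒ 1/4 = 1
(¬Q · (P ⇒ Q)) ⇒ (Q ⇒ (¬Q · (P ⇒ Q))) = 1/4 ⇒ 1 = 1
and checking the remaining 24 assignments likewise gives ≥ 1 in every case.

Yes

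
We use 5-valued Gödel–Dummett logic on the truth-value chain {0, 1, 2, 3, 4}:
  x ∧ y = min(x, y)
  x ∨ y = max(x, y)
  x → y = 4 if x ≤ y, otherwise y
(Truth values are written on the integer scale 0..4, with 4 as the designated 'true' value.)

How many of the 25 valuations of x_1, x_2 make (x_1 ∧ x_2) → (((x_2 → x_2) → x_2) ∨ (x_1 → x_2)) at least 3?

value 4: 25 assignments (counts)
So 25 of the 25 assignments meet the threshold.

25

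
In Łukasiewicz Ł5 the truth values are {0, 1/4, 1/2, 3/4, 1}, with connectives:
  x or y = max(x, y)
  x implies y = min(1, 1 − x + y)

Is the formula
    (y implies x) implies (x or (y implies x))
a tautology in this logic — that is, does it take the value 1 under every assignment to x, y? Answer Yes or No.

Yes

At x = 0, y = 1/4, for instance:
y implies x = 1/4 implies 0 = 3/4
x or (y implies x) = 0 or 3/4 = 3/4
(y implies x) implies (x or (y implies x)) = 3/4 implies 3/4 = 1
and checking the remaining 24 assignments likewise gives ≥ 1 in every case.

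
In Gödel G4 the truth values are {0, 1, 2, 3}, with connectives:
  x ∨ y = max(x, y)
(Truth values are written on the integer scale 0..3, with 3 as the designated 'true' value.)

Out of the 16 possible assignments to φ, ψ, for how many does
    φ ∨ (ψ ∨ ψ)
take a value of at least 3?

φ = 0, ψ = 0 ↦ 0  <
φ = 0, ψ = 1 ↦ 1  <
φ = 0, ψ = 2 ↦ 2  <
φ = 0, ψ = 3 ↦ 3  ≥
φ = 1, ψ = 0 ↦ 1  <
φ = 1, ψ = 1 ↦ 1  <
φ = 1, ψ = 2 ↦ 2  <
φ = 1, ψ = 3 ↦ 3  ≥
φ = 2, ψ = 0 ↦ 2  <
φ = 2, ψ = 1 ↦ 2  <
φ = 2, ψ = 2 ↦ 2  <
φ = 2, ψ = 3 ↦ 3  ≥
φ = 3, ψ = 0 ↦ 3  ≥
φ = 3, ψ = 1 ↦ 3  ≥
φ = 3, ψ = 2 ↦ 3  ≥
φ = 3, ψ = 3 ↦ 3  ≥
So 7 of the 16 assignments meet the threshold.

7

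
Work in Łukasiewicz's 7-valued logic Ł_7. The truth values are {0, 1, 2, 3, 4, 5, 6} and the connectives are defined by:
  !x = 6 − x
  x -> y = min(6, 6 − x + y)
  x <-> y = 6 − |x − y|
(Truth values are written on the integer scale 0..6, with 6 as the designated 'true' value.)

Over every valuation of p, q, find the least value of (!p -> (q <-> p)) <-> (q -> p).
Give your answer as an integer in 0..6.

Take p = 3, q = 6:
!p = !3 = 3
q <-> p = 6 <-> 3 = 3
!p -> (q <-> p) = 3 -> 3 = 6
q -> p = 6 -> 3 = 3
(!p -> (q <-> p)) <-> (q -> p) = 6 <-> 3 = 3
No assignment yields a value below 3, so this is the minimum.

3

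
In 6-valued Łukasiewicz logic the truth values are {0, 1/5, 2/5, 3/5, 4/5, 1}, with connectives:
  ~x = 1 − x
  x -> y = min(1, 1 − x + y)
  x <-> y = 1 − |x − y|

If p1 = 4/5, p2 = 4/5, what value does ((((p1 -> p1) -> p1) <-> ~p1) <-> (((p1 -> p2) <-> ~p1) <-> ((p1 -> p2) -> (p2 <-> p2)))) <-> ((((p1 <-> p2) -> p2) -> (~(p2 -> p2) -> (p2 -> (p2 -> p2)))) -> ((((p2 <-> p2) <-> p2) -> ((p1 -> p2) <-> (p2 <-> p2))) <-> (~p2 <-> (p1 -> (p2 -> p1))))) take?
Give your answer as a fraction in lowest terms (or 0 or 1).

2/5

p1 -> p1 = 4/5 -> 4/5 = 1
(p1 -> p1) -> p1 = 1 -> 4/5 = 4/5
~p1 = ~4/5 = 1/5
((p1 -> p1) -> p1) <-> ~p1 = 4/5 <-> 1/5 = 2/5
p1 -> p2 = 4/5 -> 4/5 = 1
~p1 = ~4/5 = 1/5
(p1 -> p2) <-> ~p1 = 1 <-> 1/5 = 1/5
p1 -> p2 = 4/5 -> 4/5 = 1
p2 <-> p2 = 4/5 <-> 4/5 = 1
(p1 -> p2) -> (p2 <-> p2) = 1 -> 1 = 1
((p1 -> p2) <-> ~p1) <-> ((p1 -> p2) -> (p2 <-> p2)) = 1/5 <-> 1 = 1/5
(((p1 -> p1) -> p1) <-> ~p1) <-> (((p1 -> p2) <-> ~p1) <-> ((p1 -> p2) -> (p2 <-> p2))) = 2/5 <-> 1/5 = 4/5
p1 <-> p2 = 4/5 <-> 4/5 = 1
(p1 <-> p2) -> p2 = 1 -> 4/5 = 4/5
p2 -> p2 = 4/5 -> 4/5 = 1
~(p2 -> p2) = ~1 = 0
p2 -> p2 = 4/5 -> 4/5 = 1
p2 -> (p2 -> p2) = 4/5 -> 1 = 1
~(p2 -> p2) -> (p2 -> (p2 -> p2)) = 0 -> 1 = 1
((p1 <-> p2) -> p2) -> (~(p2 -> p2) -> (p2 -> (p2 -> p2))) = 4/5 -> 1 = 1
p2 <-> p2 = 4/5 <-> 4/5 = 1
(p2 <-> p2) <-> p2 = 1 <-> 4/5 = 4/5
p1 -> p2 = 4/5 -> 4/5 = 1
p2 <-> p2 = 4/5 <-> 4/5 = 1
(p1 -> p2) <-> (p2 <-> p2) = 1 <-> 1 = 1
((p2 <-> p2) <-> p2) -> ((p1 -> p2) <-> (p2 <-> p2)) = 4/5 -> 1 = 1
~p2 = ~4/5 = 1/5
p2 -> p1 = 4/5 -> 4/5 = 1
p1 -> (p2 -> p1) = 4/5 -> 1 = 1
~p2 <-> (p1 -> (p2 -> p1)) = 1/5 <-> 1 = 1/5
(((p2 <-> p2) <-> p2) -> ((p1 -> p2) <-> (p2 <-> p2))) <-> (~p2 <-> (p1 -> (p2 -> p1))) = 1 <-> 1/5 = 1/5
(((p1 <-> p2) -> p2) -> (~(p2 -> p2) -> (p2 -> (p2 -> p2)))) -> ((((p2 <-> p2) <-> p2) -> ((p1 -> p2) <-> (p2 <-> p2))) <-> (~p2 <-> (p1 -> (p2 -> p1)))) = 1 -> 1/5 = 1/5
((((p1 -> p1) -> p1) <-> ~p1) <-> (((p1 -> p2) <-> ~p1) <-> ((p1 -> p2) -> (p2 <-> p2)))) <-> ((((p1 <-> p2) -> p2) -> (~(p2 -> p2) -> (p2 -> (p2 -> p2)))) -> ((((p2 <-> p2) <-> p2) -> ((p1 -> p2) <-> (p2 <-> p2))) <-> (~p2 <-> (p1 -> (p2 -> p1))))) = 4/5 <-> 1/5 = 2/5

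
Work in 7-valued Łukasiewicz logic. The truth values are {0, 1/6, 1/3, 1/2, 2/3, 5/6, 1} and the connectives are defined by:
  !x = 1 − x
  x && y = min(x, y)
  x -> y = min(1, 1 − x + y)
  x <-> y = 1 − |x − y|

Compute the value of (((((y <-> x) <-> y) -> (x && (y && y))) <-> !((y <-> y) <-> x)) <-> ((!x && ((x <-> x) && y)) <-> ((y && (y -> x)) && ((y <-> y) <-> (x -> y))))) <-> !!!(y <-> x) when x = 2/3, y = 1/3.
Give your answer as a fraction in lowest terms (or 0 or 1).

2/3

y <-> x = 1/3 <-> 2/3 = 2/3
(y <-> x) <-> y = 2/3 <-> 1/3 = 2/3
y && y = 1/3 && 1/3 = 1/3
x && (y && y) = 2/3 && 1/3 = 1/3
((y <-> x) <-> y) -> (x && (y && y)) = 2/3 -> 1/3 = 2/3
y <-> y = 1/3 <-> 1/3 = 1
(y <-> y) <-> x = 1 <-> 2/3 = 2/3
!((y <-> y) <-> x) = !2/3 = 1/3
(((y <-> x) <-> y) -> (x && (y && y))) <-> !((y <-> y) <-> x) = 2/3 <-> 1/3 = 2/3
!x = !2/3 = 1/3
x <-> x = 2/3 <-> 2/3 = 1
(x <-> x) && y = 1 && 1/3 = 1/3
!x && ((x <-> x) && y) = 1/3 && 1/3 = 1/3
y -> x = 1/3 -> 2/3 = 1
y && (y -> x) = 1/3 && 1 = 1/3
y <-> y = 1/3 <-> 1/3 = 1
x -> y = 2/3 -> 1/3 = 2/3
(y <-> y) <-> (x -> y) = 1 <-> 2/3 = 2/3
(y && (y -> x)) && ((y <-> y) <-> (x -> y)) = 1/3 && 2/3 = 1/3
(!x && ((x <-> x) && y)) <-> ((y && (y -> x)) && ((y <-> y) <-> (x -> y))) = 1/3 <-> 1/3 = 1
((((y <-> x) <-> y) -> (x && (y && y))) <-> !((y <-> y) <-> x)) <-> ((!x && ((x <-> x) && y)) <-> ((y && (y -> x)) && ((y <-> y) <-> (x -> y)))) = 2/3 <-> 1 = 2/3
y <-> x = 1/3 <-> 2/3 = 2/3
!(y <-> x) = !2/3 = 1/3
!!(y <-> x) = !1/3 = 2/3
!!!(y <-> x) = !2/3 = 1/3
(((((y <-> x) <-> y) -> (x && (y && y))) <-> !((y <-> y) <-> x)) <-> ((!x && ((x <-> x) && y)) <-> ((y && (y -> x)) && ((y <-> y) <-> (x -> y))))) <-> !!!(y <-> x) = 2/3 <-> 1/3 = 2/3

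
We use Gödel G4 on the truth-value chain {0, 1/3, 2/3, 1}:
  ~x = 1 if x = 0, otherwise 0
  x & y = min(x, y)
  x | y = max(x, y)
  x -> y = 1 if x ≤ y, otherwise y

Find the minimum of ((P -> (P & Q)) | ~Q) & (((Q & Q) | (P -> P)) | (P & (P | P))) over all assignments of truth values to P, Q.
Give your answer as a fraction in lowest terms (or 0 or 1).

Take P = 2/3, Q = 1/3:
P & Q = 2/3 & 1/3 = 1/3
P -> (P & Q) = 2/3 -> 1/3 = 1/3
~Q = ~1/3 = 0
(P -> (P & Q)) | ~Q = 1/3 | 0 = 1/3
Q & Q = 1/3 & 1/3 = 1/3
P -> P = 2/3 -> 2/3 = 1
(Q & Q) | (P -> P) = 1/3 | 1 = 1
P | P = 2/3 | 2/3 = 2/3
P & (P | P) = 2/3 & 2/3 = 2/3
((Q & Q) | (P -> P)) | (P & (P | P)) = 1 | 2/3 = 1
((P -> (P & Q)) | ~Q) & (((Q & Q) | (P -> P)) | (P & (P | P))) = 1/3 & 1 = 1/3
No assignment yields a value below 1/3, so this is the minimum.

1/3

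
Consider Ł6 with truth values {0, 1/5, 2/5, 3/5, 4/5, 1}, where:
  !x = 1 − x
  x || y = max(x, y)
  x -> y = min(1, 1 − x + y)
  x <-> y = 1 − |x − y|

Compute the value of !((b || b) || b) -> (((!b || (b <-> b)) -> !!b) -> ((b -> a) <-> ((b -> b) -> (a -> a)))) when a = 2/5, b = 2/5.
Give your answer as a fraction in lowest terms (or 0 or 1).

b || b = 2/5 || 2/5 = 2/5
(b || b) || b = 2/5 || 2/5 = 2/5
!((b || b) || b) = !2/5 = 3/5
!b = !2/5 = 3/5
b <-> b = 2/5 <-> 2/5 = 1
!b || (b <-> b) = 3/5 || 1 = 1
!b = !2/5 = 3/5
!!b = !3/5 = 2/5
(!b || (b <-> b)) -> !!b = 1 -> 2/5 = 2/5
b -> a = 2/5 -> 2/5 = 1
b -> b = 2/5 -> 2/5 = 1
a -> a = 2/5 -> 2/5 = 1
(b -> b) -> (a -> a) = 1 -> 1 = 1
(b -> a) <-> ((b -> b) -> (a -> a)) = 1 <-> 1 = 1
((!b || (b <-> b)) -> !!b) -> ((b -> a) <-> ((b -> b) -> (a -> a))) = 2/5 -> 1 = 1
!((b || b) || b) -> (((!b || (b <-> b)) -> !!b) -> ((b -> a) <-> ((b -> b) -> (a -> a)))) = 3/5 -> 1 = 1

1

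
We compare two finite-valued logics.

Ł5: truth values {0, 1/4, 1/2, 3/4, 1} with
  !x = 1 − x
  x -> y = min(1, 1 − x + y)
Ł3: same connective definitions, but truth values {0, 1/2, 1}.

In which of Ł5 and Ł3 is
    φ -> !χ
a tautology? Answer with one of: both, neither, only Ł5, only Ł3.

neither

In Ł5: at φ = 1/4, χ = 1 the value is 3/4 — not a tautology.
In Ł3: at φ = 1/2, χ = 1 the value is 1/2 — not a tautology.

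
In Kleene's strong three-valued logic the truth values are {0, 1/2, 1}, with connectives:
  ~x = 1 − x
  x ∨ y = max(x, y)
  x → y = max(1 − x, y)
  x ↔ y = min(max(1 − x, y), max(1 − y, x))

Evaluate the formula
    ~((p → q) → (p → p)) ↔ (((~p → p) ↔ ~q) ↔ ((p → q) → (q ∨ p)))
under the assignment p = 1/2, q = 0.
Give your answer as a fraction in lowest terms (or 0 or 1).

1/2

p → q = 1/2 → 0 = 1/2
p → p = 1/2 → 1/2 = 1/2
(p → q) → (p → p) = 1/2 → 1/2 = 1/2
~((p → q) → (p → p)) = ~1/2 = 1/2
~p = ~1/2 = 1/2
~p → p = 1/2 → 1/2 = 1/2
~q = ~0 = 1
(~p → p) ↔ ~q = 1/2 ↔ 1 = 1/2
p → q = 1/2 → 0 = 1/2
q ∨ p = 0 ∨ 1/2 = 1/2
(p → q) → (q ∨ p) = 1/2 → 1/2 = 1/2
((~p → p) ↔ ~q) ↔ ((p → q) → (q ∨ p)) = 1/2 ↔ 1/2 = 1/2
~((p → q) → (p → p)) ↔ (((~p → p) ↔ ~q) ↔ ((p → q) → (q ∨ p))) = 1/2 ↔ 1/2 = 1/2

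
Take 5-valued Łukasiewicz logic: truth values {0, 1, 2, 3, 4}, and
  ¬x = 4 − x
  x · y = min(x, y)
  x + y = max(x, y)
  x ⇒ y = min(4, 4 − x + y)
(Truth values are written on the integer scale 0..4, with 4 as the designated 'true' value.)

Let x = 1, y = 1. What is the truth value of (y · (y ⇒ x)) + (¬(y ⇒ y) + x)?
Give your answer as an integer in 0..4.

1

y ⇒ x = 1 ⇒ 1 = 4
y · (y ⇒ x) = 1 · 4 = 1
y ⇒ y = 1 ⇒ 1 = 4
¬(y ⇒ y) = ¬4 = 0
¬(y ⇒ y) + x = 0 + 1 = 1
(y · (y ⇒ x)) + (¬(y ⇒ y) + x) = 1 + 1 = 1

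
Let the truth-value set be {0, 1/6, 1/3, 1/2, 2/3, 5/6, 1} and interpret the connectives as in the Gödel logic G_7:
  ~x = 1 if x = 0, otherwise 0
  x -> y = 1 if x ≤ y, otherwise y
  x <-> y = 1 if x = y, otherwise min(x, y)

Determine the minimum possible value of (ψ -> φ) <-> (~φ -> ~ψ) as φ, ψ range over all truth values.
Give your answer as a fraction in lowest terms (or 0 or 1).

1/6

Take φ = 1/6, ψ = 1/3:
ψ -> φ = 1/3 -> 1/6 = 1/6
~φ = ~1/6 = 0
~ψ = ~1/3 = 0
~φ -> ~ψ = 0 -> 0 = 1
(ψ -> φ) <-> (~φ -> ~ψ) = 1/6 <-> 1 = 1/6
No assignment yields a value below 1/6, so this is the minimum.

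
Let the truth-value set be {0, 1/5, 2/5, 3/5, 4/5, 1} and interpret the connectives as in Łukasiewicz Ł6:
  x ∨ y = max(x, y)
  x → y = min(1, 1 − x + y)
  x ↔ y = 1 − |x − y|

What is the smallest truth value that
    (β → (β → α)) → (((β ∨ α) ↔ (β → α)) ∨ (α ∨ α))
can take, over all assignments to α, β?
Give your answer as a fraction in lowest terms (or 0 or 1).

Take α = 0, β = 0:
β → α = 0 → 0 = 1
β → (β → α) = 0 → 1 = 1
β ∨ α = 0 ∨ 0 = 0
β → α = 0 → 0 = 1
(β ∨ α) ↔ (β → α) = 0 ↔ 1 = 0
α ∨ α = 0 ∨ 0 = 0
((β ∨ α) ↔ (β → α)) ∨ (α ∨ α) = 0 ∨ 0 = 0
(β → (β → α)) → (((β ∨ α) ↔ (β → α)) ∨ (α ∨ α)) = 1 → 0 = 0
No assignment yields a value below 0, so this is the minimum.

0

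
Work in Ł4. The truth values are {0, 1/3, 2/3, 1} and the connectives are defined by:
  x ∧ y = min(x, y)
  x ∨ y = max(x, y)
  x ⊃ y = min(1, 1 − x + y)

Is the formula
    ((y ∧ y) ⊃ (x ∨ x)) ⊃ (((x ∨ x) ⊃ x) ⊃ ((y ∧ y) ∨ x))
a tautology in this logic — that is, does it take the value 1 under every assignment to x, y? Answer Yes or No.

No

Counterexample: take x = 0, y = 0.
y ∧ y = 0 ∧ 0 = 0
x ∨ x = 0 ∨ 0 = 0
(y ∧ y) ⊃ (x ∨ x) = 0 ⊃ 0 = 1
x ∨ x = 0 ∨ 0 = 0
(x ∨ x) ⊃ x = 0 ⊃ 0 = 1
y ∧ y = 0 ∧ 0 = 0
(y ∧ y) ∨ x = 0 ∨ 0 = 0
((x ∨ x) ⊃ x) ⊃ ((y ∧ y) ∨ x) = 1 ⊃ 0 = 0
((y ∧ y) ⊃ (x ∨ x)) ⊃ (((x ∨ x) ⊃ x) ⊃ ((y ∧ y) ∨ x)) = 1 ⊃ 0 = 0
This gives 0 ≠ 1.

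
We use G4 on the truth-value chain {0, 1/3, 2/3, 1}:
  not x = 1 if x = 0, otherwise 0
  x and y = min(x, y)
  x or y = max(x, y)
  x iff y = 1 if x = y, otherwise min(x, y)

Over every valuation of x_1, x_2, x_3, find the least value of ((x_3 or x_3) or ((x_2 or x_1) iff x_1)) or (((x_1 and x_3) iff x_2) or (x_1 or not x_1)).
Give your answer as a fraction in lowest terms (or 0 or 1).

Take x_1 = 1/3, x_2 = 2/3, x_3 = 0:
x_3 or x_3 = 0 or 0 = 0
x_2 or x_1 = 2/3 or 1/3 = 2/3
(x_2 or x_1) iff x_1 = 2/3 iff 1/3 = 1/3
(x_3 or x_3) or ((x_2 or x_1) iff x_1) = 0 or 1/3 = 1/3
x_1 and x_3 = 1/3 and 0 = 0
(x_1 and x_3) iff x_2 = 0 iff 2/3 = 0
not x_1 = not 1/3 = 0
x_1 or not x_1 = 1/3 or 0 = 1/3
((x_1 and x_3) iff x_2) or (x_1 or not x_1) = 0 or 1/3 = 1/3
((x_3 or x_3) or ((x_2 or x_1) iff x_1)) or (((x_1 and x_3) iff x_2) or (x_1 or not x_1)) = 1/3 or 1/3 = 1/3
No assignment yields a value below 1/3, so this is the minimum.

1/3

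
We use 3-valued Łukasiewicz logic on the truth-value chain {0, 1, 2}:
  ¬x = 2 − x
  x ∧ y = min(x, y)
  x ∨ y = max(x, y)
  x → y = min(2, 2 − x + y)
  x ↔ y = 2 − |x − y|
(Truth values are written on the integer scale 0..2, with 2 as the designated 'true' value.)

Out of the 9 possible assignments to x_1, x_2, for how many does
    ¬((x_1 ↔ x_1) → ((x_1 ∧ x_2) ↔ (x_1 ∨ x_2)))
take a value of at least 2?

x_1 = 0, x_2 = 0 ↦ 0  <
x_1 = 0, x_2 = 1 ↦ 1  <
x_1 = 0, x_2 = 2 ↦ 2  ≥
x_1 = 1, x_2 = 0 ↦ 1  <
x_1 = 1, x_2 = 1 ↦ 0  <
x_1 = 1, x_2 = 2 ↦ 1  <
x_1 = 2, x_2 = 0 ↦ 2  ≥
x_1 = 2, x_2 = 1 ↦ 1  <
x_1 = 2, x_2 = 2 ↦ 0  <
So 2 of the 9 assignments meet the threshold.

2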